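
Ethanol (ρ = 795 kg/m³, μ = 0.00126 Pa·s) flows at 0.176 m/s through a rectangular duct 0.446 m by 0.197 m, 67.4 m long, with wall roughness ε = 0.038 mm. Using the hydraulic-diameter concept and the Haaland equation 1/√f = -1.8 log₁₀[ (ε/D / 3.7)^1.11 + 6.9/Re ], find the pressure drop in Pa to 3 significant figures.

ΔP ≈ 71.5 Pa

Hydraulic diameter D_h = 4A/P = 4·(0.446·0.197)/(2·(0.446+0.197)) = 0.3514/1.286 = 0.2733 m.
Re = ρVD_h/μ = 795·0.176·0.2733/0.00126 = 3.035e+04.
ε/D_h = 3.8e-05/0.2733 = 0.000139; Haaland gives 1/√f = -1.8 log₁₀[1.23e-05+0.000227] = 6.517, so f = 0.02355.
ΔP = f(L/D_h)(ρV²/2) = 0.02355·67.4/0.2733·12.31 = 71.5 Pa.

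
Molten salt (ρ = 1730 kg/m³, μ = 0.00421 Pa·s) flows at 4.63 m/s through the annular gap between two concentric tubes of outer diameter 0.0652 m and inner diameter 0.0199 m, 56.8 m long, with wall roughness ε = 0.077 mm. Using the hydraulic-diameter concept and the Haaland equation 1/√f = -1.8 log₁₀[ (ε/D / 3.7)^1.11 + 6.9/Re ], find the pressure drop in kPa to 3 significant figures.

Hydraulic diameter D_h = 4A/P = D_o - D_i = 0.0652 - 0.0199 = 0.0453 m.
Re = ρVD_h/μ = 1730·4.63·0.0453/0.00421 = 8.619e+04.
ε/D_h = 7.7e-05/0.0453 = 0.0017; Haaland gives 1/√f = -1.8 log₁₀[0.000197+8.01e-05] = 6.403, so f = 0.02439.
ΔP = f(L/D_h)(ρV²/2) = 0.02439·56.8/0.0453·1.854e+04 = 5.672e+05 Pa.
ΔP = 567 kPa.

ΔP ≈ 567 kPa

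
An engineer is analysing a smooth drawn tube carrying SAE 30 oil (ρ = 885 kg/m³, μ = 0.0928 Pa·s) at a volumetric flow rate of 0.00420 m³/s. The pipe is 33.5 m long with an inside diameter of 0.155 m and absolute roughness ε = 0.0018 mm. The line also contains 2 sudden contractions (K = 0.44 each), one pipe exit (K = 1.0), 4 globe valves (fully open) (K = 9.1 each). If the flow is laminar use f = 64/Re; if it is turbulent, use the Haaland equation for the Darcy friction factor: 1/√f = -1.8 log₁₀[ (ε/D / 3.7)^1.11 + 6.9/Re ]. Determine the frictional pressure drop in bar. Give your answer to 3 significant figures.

Cross-sectional area A = πD²/4 = π(0.155)²/4 = 0.01887 m²; mean velocity V = Q/A = 0.0042/0.01887 = 0.2226 m/s.
Reynolds number Re = ρVD/μ = 885 · 0.2226 · 0.155 / 0.0928 = 329.
Re < 2300 → laminar flow, so f = 64/Re = 64/329 = 0.1945 (the turbulent correlation is not needed).
Total minor-loss coefficient ΣK = 2·0.44 + 1·1 + 4·9.1 = 38.3.
ΔP = [f·L/D + ΣK]·(ρV²/2) = [0.1945·33.5/0.155 + 38.3]·(885·0.2226²/2) = [42.04 + 38.3]·21.92 = 1761 Pa.
ΔP = 1761 Pa = 0.0176 bar.

ΔP ≈ 0.0176 bar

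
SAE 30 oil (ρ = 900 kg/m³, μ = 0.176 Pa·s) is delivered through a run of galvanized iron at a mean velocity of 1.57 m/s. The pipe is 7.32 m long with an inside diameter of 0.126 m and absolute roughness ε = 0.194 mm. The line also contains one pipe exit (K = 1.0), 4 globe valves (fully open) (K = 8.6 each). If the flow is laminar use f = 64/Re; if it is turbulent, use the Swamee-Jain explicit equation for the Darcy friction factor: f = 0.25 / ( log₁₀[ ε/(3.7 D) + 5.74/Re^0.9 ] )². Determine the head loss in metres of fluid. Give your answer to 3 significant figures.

Reynolds number Re = ρVD/μ = 900 · 1.57 · 0.126 / 0.176 = 1012.
Re < 2300 → laminar flow, so f = 64/Re = 64/1012 = 0.06327 (the turbulent correlation is not needed).
Total minor-loss coefficient ΣK = 1·1 + 4·8.6 = 35.4.
ΔP = [f·L/D + ΣK]·(ρV²/2) = [0.06327·7.32/0.126 + 35.4]·(900·1.57²/2) = [3.676 + 35.4]·1109 = 4.334e+04 Pa.
Head loss h_f = ΔP/(ρg) = 4.334e+04/(900·9.81) = 4.91 m.

h_f ≈ 4.91 m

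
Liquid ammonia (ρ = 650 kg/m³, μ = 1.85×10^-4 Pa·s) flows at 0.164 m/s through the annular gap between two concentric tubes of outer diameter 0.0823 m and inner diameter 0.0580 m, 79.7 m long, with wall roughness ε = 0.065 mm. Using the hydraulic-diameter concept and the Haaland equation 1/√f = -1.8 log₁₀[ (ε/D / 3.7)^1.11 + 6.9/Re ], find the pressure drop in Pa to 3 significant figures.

Hydraulic diameter D_h = 4A/P = D_o - D_i = 0.0823 - 0.058 = 0.0243 m.
Re = ρVD_h/μ = 650·0.164·0.0243/0.000185 = 1.4e+04.
ε/D_h = 6.5e-05/0.0243 = 0.00267; Haaland gives 1/√f = -1.8 log₁₀[0.000326+0.000493] = 5.556, so f = 0.03239.
ΔP = f(L/D_h)(ρV²/2) = 0.03239·79.7/0.0243·8.741 = 928.7 Pa.

ΔP ≈ 929 Pa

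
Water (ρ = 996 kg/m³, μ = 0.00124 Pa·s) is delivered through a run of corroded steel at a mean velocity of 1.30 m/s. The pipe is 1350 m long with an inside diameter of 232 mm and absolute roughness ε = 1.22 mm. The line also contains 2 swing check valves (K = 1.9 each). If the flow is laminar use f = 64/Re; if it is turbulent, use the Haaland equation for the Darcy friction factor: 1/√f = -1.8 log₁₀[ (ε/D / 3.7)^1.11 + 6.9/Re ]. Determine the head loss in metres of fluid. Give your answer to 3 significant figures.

h_f ≈ 16.0 m

Reynolds number Re = ρVD/μ = 996 · 1.3 · 0.232 / 0.00124 = 2.423e+05.
Re > 4000 → turbulent. Relative roughness ε/D = 0.00122/0.232 = 0.00526. Haaland: 1/√f = -1.8 log₁₀[(0.00526/3.7)^1.11 + 6.9/2.423e+05] = -1.8 log₁₀[0.000691 + 2.85e-05] = 5.657, so f = 0.03124.
Total minor-loss coefficient ΣK = 2·1.9 = 3.8.
ΔP = [f·L/D + ΣK]·(ρV²/2) = [0.03124·1350/0.232 + 3.8]·(996·1.3²/2) = [181.8 + 3.8]·841.6 = 1.562e+05 Pa.
Head loss h_f = ΔP/(ρg) = 1.562e+05/(996·9.81) = 16.0 m.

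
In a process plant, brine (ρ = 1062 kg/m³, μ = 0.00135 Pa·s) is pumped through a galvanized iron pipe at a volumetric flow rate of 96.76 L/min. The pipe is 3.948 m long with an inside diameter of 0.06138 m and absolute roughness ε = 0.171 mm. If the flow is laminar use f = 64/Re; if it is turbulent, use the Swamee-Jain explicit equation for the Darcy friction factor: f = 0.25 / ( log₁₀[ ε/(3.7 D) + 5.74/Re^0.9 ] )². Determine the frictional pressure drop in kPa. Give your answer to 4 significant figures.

Q = 96.76 L/min = 96.76/60000 = 0.001613 m³/s.
Cross-sectional area A = πD²/4 = π(0.06138)²/4 = 0.002959 m²; mean velocity V = Q/A = 0.001613/0.002959 = 0.545 m/s.
Reynolds number Re = ρVD/μ = 1062 · 0.545 · 0.06138 / 0.00135 = 2.632e+04.
Re > 4000 → turbulent. Relative roughness ε/D = 0.000171/0.06138 = 0.00279. Swamee-Jain: f = 0.25/(log₁₀[0.00279/3.7 + 5.74/2.632e+04^0.9])² = 0.25/(log₁₀[0.000753 + 0.000604])² = 0.25/(-2.868)² = 0.0304.
Darcy-Weisbach: ΔP = f(L/D)(ρV²/2) = 0.0304·(3.948/0.06138)·(1062·0.545²/2) = 0.0304·64.32·157.7 = 308.4 Pa.
ΔP = 308.4 Pa = 0.3084 kPa.

ΔP ≈ 0.3084 kPa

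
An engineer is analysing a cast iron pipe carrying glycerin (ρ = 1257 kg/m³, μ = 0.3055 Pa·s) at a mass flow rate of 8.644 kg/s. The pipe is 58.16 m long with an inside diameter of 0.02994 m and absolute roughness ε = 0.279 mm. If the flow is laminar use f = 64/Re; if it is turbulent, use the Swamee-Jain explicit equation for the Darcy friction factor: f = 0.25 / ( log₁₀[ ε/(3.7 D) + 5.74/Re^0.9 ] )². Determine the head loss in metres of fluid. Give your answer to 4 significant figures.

h_f ≈ 502.4 m

A = πD²/4 = π(0.02994)²/4 = 0.000704 m²; mean velocity V = ṁ/(ρA) = 8.644/(1257 · 0.000704) = 9.768 m/s.
Reynolds number Re = ρVD/μ = 1257 · 9.768 · 0.02994 / 0.305 = 1203.
Re < 2300 → laminar flow, so f = 64/Re = 64/1203 = 0.05319 (the turbulent correlation is not needed).
Darcy-Weisbach: ΔP = f(L/D)(ρV²/2) = 0.05319·(58.16/0.02994)·(1257·9.768²/2) = 0.05319·1943·5.996e+04 = 6.195e+06 Pa.
Head loss h_f = ΔP/(ρg) = 6.195e+06/(1257·9.81) = 502.4 m.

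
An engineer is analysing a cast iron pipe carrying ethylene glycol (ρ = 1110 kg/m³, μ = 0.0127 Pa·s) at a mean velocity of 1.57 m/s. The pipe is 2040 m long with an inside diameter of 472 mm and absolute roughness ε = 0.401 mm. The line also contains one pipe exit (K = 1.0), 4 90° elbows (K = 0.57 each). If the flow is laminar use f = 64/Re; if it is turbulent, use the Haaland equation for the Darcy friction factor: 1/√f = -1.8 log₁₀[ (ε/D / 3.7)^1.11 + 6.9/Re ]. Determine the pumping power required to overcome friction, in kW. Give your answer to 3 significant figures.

P ≈ 37.8 kW

Reynolds number Re = ρVD/μ = 1110 · 1.57 · 0.472 / 0.0127 = 6.477e+04.
Re > 4000 → turbulent. Relative roughness ε/D = 0.000401/0.472 = 0.00085. Haaland: 1/√f = -1.8 log₁₀[(0.00085/3.7)^1.11 + 6.9/6.477e+04] = -1.8 log₁₀[9.14e-05 + 0.000107] = 6.666, so f = 0.0225.
Total minor-loss coefficient ΣK = 1·1 + 4·0.57 = 3.28.
ΔP = [f·L/D + ΣK]·(ρV²/2) = [0.0225·2040/0.472 + 3.28]·(1110·1.57²/2) = [97.25 + 3.28]·1368 = 1.375e+05 Pa.
Q = V·A = 1.57·0.175 = 0.2747 m³/s.
Pumping power P = QΔP = 0.2747·1.375e+05 = 37780 W = 37.8 kW.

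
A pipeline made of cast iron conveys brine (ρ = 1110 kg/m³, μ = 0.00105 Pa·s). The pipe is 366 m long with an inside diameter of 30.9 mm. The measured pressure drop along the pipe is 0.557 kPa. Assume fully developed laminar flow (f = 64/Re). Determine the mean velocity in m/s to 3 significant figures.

For laminar flow, f = 64/Re with Re = ρVD/μ, so Darcy-Weisbach reduces to ΔP = 32μLV/D². Solving for V: V = ΔP·D²/(32μL) = 557·(0.0309)²/(32·0.00105·366) = 0.04325 m/s.
Check: Re = ρVD/μ = 1110·0.04325·0.0309/0.00105 = 1413 < 2300, so the laminar assumption holds.

V ≈ 0.0432 m/s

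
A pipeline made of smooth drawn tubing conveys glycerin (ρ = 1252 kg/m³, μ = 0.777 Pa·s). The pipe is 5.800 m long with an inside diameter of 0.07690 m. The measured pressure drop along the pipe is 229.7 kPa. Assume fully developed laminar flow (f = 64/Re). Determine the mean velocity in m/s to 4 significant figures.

V ≈ 9.419 m/s

For laminar flow, f = 64/Re with Re = ρVD/μ, so Darcy-Weisbach reduces to ΔP = 32μLV/D². Solving for V: V = ΔP·D²/(32μL) = 2.297e+05·(0.0769)²/(32·0.777·5.8) = 9.419 m/s.
Check: Re = ρVD/μ = 1252·9.419·0.0769/0.777 = 1167 < 2300, so the laminar assumption holds.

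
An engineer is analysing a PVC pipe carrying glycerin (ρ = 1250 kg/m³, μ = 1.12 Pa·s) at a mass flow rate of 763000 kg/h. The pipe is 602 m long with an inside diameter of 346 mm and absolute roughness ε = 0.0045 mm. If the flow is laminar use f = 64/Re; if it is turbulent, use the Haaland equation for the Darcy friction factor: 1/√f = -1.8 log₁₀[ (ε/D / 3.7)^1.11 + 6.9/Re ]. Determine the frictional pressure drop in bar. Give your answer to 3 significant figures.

ΔP ≈ 3.25 bar

ṁ = 763000 kg/h = 763000/3600 = 211.9 kg/s.
A = πD²/4 = π(0.346)²/4 = 0.09402 m²; mean velocity V = ṁ/(ρA) = 211.9/(1250 · 0.09402) = 1.803 m/s.
Reynolds number Re = ρVD/μ = 1250 · 1.803 · 0.346 / 1.12 = 696.4.
Re < 2300 → laminar flow, so f = 64/Re = 64/696.4 = 0.09191 (the turbulent correlation is not needed).
Darcy-Weisbach: ΔP = f(L/D)(ρV²/2) = 0.09191·(602/0.346)·(1250·1.803²/2) = 0.09191·1740·2032 = 3.25e+05 Pa.
ΔP = 3.25e+05 Pa = 3.25 bar.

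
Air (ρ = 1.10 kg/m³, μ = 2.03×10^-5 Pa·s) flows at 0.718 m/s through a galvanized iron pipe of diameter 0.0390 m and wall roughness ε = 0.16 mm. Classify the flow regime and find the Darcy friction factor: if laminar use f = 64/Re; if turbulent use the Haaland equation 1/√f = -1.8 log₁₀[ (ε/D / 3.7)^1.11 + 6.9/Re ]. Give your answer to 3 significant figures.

f ≈ 0.0422

Re = ρVD/μ = 1.1·0.718·0.039/2.03e-05 = 1517.
Re < 2300 → laminar, so f = 64/Re = 0.04218 (roughness is irrelevant in laminar flow).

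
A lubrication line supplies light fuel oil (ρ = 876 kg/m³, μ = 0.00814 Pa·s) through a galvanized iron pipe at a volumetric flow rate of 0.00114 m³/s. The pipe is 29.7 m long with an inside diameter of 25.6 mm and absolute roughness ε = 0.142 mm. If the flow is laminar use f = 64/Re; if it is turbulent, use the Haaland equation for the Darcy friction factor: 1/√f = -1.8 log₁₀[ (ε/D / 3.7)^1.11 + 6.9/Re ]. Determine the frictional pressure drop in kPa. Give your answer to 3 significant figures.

ΔP ≈ 103 kPa

Cross-sectional area A = πD²/4 = π(0.0256)²/4 = 0.0005147 m²; mean velocity V = Q/A = 0.00114/0.0005147 = 2.215 m/s.
Reynolds number Re = ρVD/μ = 876 · 2.215 · 0.0256 / 0.00814 = 6102.
Re > 4000 → turbulent. Relative roughness ε/D = 0.000142/0.0256 = 0.00555. Haaland: 1/√f = -1.8 log₁₀[(0.00555/3.7)^1.11 + 6.9/6102] = -1.8 log₁₀[0.000733 + 0.00113] = 4.913, so f = 0.04143.
Darcy-Weisbach: ΔP = f(L/D)(ρV²/2) = 0.04143·(29.7/0.0256)·(876·2.215²/2) = 0.04143·1160·2149 = 1.033e+05 Pa.
ΔP = 1.033e+05 Pa = 103 kPa.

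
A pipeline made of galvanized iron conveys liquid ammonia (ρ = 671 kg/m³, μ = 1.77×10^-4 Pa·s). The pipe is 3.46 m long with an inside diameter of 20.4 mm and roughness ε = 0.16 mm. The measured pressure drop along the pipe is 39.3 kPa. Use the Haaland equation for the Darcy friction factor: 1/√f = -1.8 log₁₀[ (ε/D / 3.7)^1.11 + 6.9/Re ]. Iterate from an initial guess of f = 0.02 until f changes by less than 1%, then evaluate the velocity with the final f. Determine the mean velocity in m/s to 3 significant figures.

V ≈ 4.43 m/s

Rearranging Darcy-Weisbach: V = √(2·ΔP·D/(f·L·ρ)). With ε/D = 0.00016/0.0204 = 0.00784, iterate starting from f = 0.02:
  f = 0.02 → V = √(2·3.93e+04·0.0204/(0.02·3.46·671)) = 5.876 m/s; Re = ρVD/μ = 4.545e+05; f → 0.03519
  f = 0.03519 → V = 4.43 m/s; Re = 3.426e+05; f → 0.03523
Converged (Δf/f < 1%). With the final f = 0.03523: V = √(2·3.93e+04·0.0204/(0.03523·3.46·671)) = 4.427 m/s.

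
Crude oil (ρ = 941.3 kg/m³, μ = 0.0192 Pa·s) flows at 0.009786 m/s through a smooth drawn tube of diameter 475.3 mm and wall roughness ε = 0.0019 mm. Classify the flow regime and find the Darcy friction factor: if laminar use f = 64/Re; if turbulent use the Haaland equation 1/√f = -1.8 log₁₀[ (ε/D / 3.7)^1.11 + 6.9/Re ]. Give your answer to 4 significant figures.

Re = ρVD/μ = 941.3·0.009786·0.4753/0.0192 = 228.
Re < 2300 → laminar, so f = 64/Re = 0.2807 (roughness is irrelevant in laminar flow).

f ≈ 0.2807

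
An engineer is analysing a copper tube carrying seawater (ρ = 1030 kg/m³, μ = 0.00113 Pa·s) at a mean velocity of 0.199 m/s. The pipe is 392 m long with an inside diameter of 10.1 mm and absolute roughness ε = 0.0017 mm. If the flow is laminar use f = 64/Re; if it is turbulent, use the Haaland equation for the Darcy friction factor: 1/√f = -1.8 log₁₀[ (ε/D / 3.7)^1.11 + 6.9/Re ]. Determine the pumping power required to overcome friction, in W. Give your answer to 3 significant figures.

P ≈ 0.441 W

Reynolds number Re = ρVD/μ = 1030 · 0.199 · 0.0101 / 0.00113 = 1832.
Re < 2300 → laminar flow, so f = 64/Re = 64/1832 = 0.03493 (the turbulent correlation is not needed).
Darcy-Weisbach: ΔP = f(L/D)(ρV²/2) = 0.03493·(392/0.0101)·(1030·0.199²/2) = 0.03493·3.881e+04·20.39 = 2.765e+04 Pa.
Q = V·A = 0.199·8.012e-05 = 1.594e-05 m³/s.
Pumping power P = QΔP = 1.594e-05·2.765e+04 = 0.4409 W = 0.441 W.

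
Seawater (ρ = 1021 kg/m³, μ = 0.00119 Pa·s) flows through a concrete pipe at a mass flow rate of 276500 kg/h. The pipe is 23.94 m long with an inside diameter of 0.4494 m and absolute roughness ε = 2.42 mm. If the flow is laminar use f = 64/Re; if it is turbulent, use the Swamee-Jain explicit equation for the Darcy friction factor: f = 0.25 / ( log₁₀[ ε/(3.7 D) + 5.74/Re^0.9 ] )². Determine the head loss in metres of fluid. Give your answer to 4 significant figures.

h_f ≈ 0.01938 m

ṁ = 276500 kg/h = 276500/3600 = 76.81 kg/s.
A = πD²/4 = π(0.4494)²/4 = 0.1586 m²; mean velocity V = ṁ/(ρA) = 76.81/(1021 · 0.1586) = 0.4743 m/s.
Reynolds number Re = ρVD/μ = 1021 · 0.4743 · 0.4494 / 0.00119 = 1.829e+05.
Re > 4000 → turbulent. Relative roughness ε/D = 0.00242/0.4494 = 0.00538. Swamee-Jain: f = 0.25/(log₁₀[0.00538/3.7 + 5.74/1.829e+05^0.9])² = 0.25/(log₁₀[0.00146 + 0.000105])² = 0.25/(-2.807)² = 0.03174.
Darcy-Weisbach: ΔP = f(L/D)(ρV²/2) = 0.03174·(23.94/0.4494)·(1021·0.4743²/2) = 0.03174·53.27·114.8 = 194.1 Pa.
Head loss h_f = ΔP/(ρg) = 194.1/(1021·9.81) = 0.01938 m.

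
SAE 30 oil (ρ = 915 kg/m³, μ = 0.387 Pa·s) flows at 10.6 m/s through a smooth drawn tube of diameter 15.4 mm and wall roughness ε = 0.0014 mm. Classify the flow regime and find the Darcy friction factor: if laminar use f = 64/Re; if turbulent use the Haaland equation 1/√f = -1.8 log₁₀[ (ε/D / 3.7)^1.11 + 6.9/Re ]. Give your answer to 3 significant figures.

Re = ρVD/μ = 915·10.6·0.0154/0.387 = 386.
Re < 2300 → laminar, so f = 64/Re = 0.1658 (roughness is irrelevant in laminar flow).

f ≈ 0.166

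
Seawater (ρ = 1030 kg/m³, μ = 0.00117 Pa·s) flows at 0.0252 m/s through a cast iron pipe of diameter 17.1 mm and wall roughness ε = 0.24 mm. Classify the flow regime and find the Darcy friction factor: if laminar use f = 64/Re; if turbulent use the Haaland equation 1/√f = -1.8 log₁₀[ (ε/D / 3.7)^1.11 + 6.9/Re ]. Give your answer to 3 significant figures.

Re = ρVD/μ = 1030·0.0252·0.0171/0.00117 = 379.4.
Re < 2300 → laminar, so f = 64/Re = 0.1687 (roughness is irrelevant in laminar flow).

f ≈ 0.169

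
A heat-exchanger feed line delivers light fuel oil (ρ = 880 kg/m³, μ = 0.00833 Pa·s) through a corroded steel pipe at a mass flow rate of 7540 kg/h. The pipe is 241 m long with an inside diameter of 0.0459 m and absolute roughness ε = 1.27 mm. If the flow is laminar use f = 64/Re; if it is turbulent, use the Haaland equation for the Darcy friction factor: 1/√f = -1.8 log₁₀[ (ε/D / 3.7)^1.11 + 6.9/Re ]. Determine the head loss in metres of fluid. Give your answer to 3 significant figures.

h_f ≈ 33.1 m

ṁ = 7540 kg/h = 7540/3600 = 2.094 kg/s.
A = πD²/4 = π(0.0459)²/4 = 0.001655 m²; mean velocity V = ṁ/(ρA) = 2.094/(880 · 0.001655) = 1.438 m/s.
Reynolds number Re = ρVD/μ = 880 · 1.438 · 0.0459 / 0.00833 = 6975.
Re > 4000 → turbulent. Relative roughness ε/D = 0.00127/0.0459 = 0.0277. Haaland: 1/√f = -1.8 log₁₀[(0.0277/3.7)^1.11 + 6.9/6975] = -1.8 log₁₀[0.00436 + 0.000989] = 4.088, so f = 0.05982.
Darcy-Weisbach: ΔP = f(L/D)(ρV²/2) = 0.05982·(241/0.0459)·(880·1.438²/2) = 0.05982·5251·910.3 = 2.859e+05 Pa.
Head loss h_f = ΔP/(ρg) = 2.859e+05/(880·9.81) = 33.1 m.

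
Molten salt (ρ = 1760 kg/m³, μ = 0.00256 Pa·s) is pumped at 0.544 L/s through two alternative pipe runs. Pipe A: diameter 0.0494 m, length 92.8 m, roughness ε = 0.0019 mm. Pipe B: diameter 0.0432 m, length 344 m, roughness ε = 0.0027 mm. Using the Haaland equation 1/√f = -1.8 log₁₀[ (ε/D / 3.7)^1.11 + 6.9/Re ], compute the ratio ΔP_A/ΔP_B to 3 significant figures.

Pipe A: V = Q/A = 0.000544/0.001917 = 0.2838 m/s; Re = 9640; ε/D = 3.85e-05; Haaland → f = 0.03124; ΔP_A = f(L/D)(ρV²/2) = 4160 Pa.
Pipe B: V = Q/A = 0.000544/0.001466 = 0.3711 m/s; Re = 1.102e+04; ε/D = 6.25e-05; Haaland → f = 0.03014; ΔP_B = f(L/D)(ρV²/2) = 2.909e+04 Pa.
ΔP_A/ΔP_B = 4160/2.909e+04 = 0.143.

ΔP_A/ΔP_B ≈ 0.143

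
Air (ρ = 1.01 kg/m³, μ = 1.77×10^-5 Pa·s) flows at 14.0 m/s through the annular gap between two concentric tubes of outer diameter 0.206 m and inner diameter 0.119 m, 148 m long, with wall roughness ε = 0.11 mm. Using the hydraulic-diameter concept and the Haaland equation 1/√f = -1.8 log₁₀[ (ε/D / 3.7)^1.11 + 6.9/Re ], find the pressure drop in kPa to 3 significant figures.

Hydraulic diameter D_h = 4A/P = D_o - D_i = 0.206 - 0.119 = 0.087 m.
Re = ρVD_h/μ = 1.01·14·0.087/1.77e-05 = 6.95e+04.
ε/D_h = 0.00011/0.087 = 0.00126; Haaland gives 1/√f = -1.8 log₁₀[0.000142+9.93e-05] = 6.511, so f = 0.02359.
ΔP = f(L/D_h)(ρV²/2) = 0.02359·148/0.087·98.98 = 3971 Pa.
ΔP = 3.97 kPa.

ΔP ≈ 3.97 kPa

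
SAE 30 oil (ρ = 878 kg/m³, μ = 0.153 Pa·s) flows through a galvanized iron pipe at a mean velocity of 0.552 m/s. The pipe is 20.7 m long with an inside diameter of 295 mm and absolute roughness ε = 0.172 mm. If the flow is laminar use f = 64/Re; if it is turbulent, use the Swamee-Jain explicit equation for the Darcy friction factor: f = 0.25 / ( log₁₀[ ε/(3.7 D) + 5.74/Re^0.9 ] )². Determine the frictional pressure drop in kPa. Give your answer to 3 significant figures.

Reynolds number Re = ρVD/μ = 878 · 0.552 · 0.295 / 0.153 = 934.5.
Re < 2300 → laminar flow, so f = 64/Re = 64/934.5 = 0.06849 (the turbulent correlation is not needed).
Darcy-Weisbach: ΔP = f(L/D)(ρV²/2) = 0.06849·(20.7/0.295)·(878·0.552²/2) = 0.06849·70.17·133.8 = 642.8 Pa.
ΔP = 642.8 Pa = 0.643 kPa.

ΔP ≈ 0.643 kPa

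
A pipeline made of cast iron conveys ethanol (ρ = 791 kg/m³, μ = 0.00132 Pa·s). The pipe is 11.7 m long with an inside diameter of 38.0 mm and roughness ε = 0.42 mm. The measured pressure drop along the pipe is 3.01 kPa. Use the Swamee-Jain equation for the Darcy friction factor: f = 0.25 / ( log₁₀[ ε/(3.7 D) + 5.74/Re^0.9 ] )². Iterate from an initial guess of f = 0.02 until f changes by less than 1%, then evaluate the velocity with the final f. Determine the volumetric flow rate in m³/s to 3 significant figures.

Rearranging Darcy-Weisbach: V = √(2·ΔP·D/(f·L·ρ)). With ε/D = 0.00042/0.038 = 0.0111, iterate starting from f = 0.02:
  f = 0.02 → V = √(2·3010·0.038/(0.02·11.7·791)) = 1.112 m/s; Re = ρVD/μ = 2.532e+04; f → 0.04191
  f = 0.04191 → V = 0.7679 m/s; Re = 1.749e+04; f → 0.04292
  f = 0.04292 → V = 0.7589 m/s; Re = 1.728e+04; f → 0.04296
Converged (Δf/f < 1%). With the final f = 0.04296: V = √(2·3010·0.038/(0.04296·11.7·791)) = 0.7586 m/s.
Q = V·A = 0.7586·(π/4·0.038²) = 0.0008603 m³/s = 8.60×10^-4 m³/s.

Q ≈ 8.60×10^-4 m³/s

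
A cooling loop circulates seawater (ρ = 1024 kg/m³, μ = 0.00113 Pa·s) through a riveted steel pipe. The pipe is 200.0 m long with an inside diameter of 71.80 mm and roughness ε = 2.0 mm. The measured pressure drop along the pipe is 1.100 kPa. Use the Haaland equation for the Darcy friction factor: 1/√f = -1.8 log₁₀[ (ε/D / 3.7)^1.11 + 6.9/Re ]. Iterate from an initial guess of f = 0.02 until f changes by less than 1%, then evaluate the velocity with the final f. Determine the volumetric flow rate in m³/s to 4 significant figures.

Q ≈ 4.601×10^-4 m³/s

Rearranging Darcy-Weisbach: V = √(2·ΔP·D/(f·L·ρ)). With ε/D = 0.002/0.0718 = 0.0279, iterate starting from f = 0.02:
  f = 0.02 → V = √(2·1100·0.0718/(0.02·200·1024)) = 0.1964 m/s; Re = ρVD/μ = 1.278e+04; f → 0.05801
  f = 0.05801 → V = 0.1153 m/s; Re = 7502; f → 0.05967
  f = 0.05967 → V = 0.1137 m/s; Re = 7398; f → 0.05972
Converged (Δf/f < 1%). With the final f = 0.05972: V = √(2·1100·0.0718/(0.05972·200·1024)) = 0.1136 m/s.
Q = V·A = 0.1136·(π/4·0.0718²) = 0.0004601 m³/s = 4.601×10^-4 m³/s.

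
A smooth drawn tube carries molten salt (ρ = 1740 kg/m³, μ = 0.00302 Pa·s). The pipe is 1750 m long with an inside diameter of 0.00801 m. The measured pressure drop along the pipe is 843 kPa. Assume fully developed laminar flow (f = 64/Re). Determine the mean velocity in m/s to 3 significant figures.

V ≈ 0.320 m/s

For laminar flow, f = 64/Re with Re = ρVD/μ, so Darcy-Weisbach reduces to ΔP = 32μLV/D². Solving for V: V = ΔP·D²/(32μL) = 8.43e+05·(0.00801)²/(32·0.00302·1750) = 0.3198 m/s.
Check: Re = ρVD/μ = 1740·0.3198·0.00801/0.00302 = 1476 < 2300, so the laminar assumption holds.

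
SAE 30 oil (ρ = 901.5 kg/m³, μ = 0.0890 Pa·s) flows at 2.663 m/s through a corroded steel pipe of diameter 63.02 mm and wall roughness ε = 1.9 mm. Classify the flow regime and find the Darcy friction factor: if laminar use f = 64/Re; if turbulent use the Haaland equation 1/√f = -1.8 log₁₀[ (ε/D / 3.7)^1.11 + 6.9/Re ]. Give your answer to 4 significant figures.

Re = ρVD/μ = 901.5·2.663·0.06302/0.089 = 1700.
Re < 2300 → laminar, so f = 64/Re = 0.03765 (roughness is irrelevant in laminar flow).

f ≈ 0.03765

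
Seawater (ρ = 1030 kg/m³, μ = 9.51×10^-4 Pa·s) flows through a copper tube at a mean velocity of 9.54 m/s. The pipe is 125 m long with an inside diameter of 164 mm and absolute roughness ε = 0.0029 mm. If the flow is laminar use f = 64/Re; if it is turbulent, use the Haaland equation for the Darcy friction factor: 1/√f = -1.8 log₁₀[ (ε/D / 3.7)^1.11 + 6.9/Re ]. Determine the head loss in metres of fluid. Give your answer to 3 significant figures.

h_f ≈ 39.2 m

Reynolds number Re = ρVD/μ = 1030 · 9.54 · 0.164 / 0.000951 = 1.695e+06.
Re > 4000 → turbulent. Relative roughness ε/D = 2.9e-06/0.164 = 1.77e-05. Haaland: 1/√f = -1.8 log₁₀[(1.77e-05/3.7)^1.11 + 6.9/1.695e+06] = -1.8 log₁₀[1.24e-06 + 4.07e-06] = 9.494, so f = 0.01109.
Darcy-Weisbach: ΔP = f(L/D)(ρV²/2) = 0.01109·(125/0.164)·(1030·9.54²/2) = 0.01109·762.2·4.687e+04 = 3.963e+05 Pa.
Head loss h_f = ΔP/(ρg) = 3.963e+05/(1030·9.81) = 39.2 m.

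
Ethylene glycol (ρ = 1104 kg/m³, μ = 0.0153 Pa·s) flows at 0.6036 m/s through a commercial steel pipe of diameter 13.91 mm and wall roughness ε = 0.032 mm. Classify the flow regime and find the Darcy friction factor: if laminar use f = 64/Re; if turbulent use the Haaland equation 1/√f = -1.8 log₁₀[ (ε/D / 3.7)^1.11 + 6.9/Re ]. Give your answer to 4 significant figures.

f ≈ 0.1056

Re = ρVD/μ = 1104·0.6036·0.01391/0.0153 = 605.8.
Re < 2300 → laminar, so f = 64/Re = 0.1056 (roughness is irrelevant in laminar flow).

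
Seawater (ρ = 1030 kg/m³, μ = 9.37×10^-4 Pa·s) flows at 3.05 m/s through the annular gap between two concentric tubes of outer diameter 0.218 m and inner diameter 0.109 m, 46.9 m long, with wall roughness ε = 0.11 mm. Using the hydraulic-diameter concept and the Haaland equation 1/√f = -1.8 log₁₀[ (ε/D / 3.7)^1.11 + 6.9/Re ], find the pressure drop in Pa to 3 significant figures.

Hydraulic diameter D_h = 4A/P = D_o - D_i = 0.218 - 0.109 = 0.109 m.
Re = ρVD_h/μ = 1030·3.05·0.109/0.000937 = 3.654e+05.
ε/D_h = 0.00011/0.109 = 0.00101; Haaland gives 1/√f = -1.8 log₁₀[0.000111+1.89e-05] = 6.998, so f = 0.02042.
ΔP = f(L/D_h)(ρV²/2) = 0.02042·46.9/0.109·4791 = 4.209e+04 Pa.

ΔP ≈ 42100 Pa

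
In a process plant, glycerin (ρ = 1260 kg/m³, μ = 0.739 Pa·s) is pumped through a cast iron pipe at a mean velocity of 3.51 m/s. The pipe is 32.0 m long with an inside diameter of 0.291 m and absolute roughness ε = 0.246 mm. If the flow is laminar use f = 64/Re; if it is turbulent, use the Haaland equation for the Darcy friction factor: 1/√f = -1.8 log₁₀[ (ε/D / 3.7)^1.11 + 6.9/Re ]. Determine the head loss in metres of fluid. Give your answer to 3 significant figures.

h_f ≈ 2.54 m

Reynolds number Re = ρVD/μ = 1260 · 3.51 · 0.291 / 0.739 = 1742.
Re < 2300 → laminar flow, so f = 64/Re = 64/1742 = 0.03675 (the turbulent correlation is not needed).
Darcy-Weisbach: ΔP = f(L/D)(ρV²/2) = 0.03675·(32/0.291)·(1260·3.51²/2) = 0.03675·110·7762 = 3.137e+04 Pa.
Head loss h_f = ΔP/(ρg) = 3.137e+04/(1260·9.81) = 2.54 m.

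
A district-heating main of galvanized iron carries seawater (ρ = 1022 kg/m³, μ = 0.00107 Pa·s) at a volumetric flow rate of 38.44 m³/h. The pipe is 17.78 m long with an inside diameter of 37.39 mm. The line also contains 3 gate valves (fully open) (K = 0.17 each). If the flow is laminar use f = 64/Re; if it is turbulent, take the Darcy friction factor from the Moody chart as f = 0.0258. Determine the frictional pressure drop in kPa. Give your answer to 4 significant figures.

Q = 38.44 m³/h = 38.44/3600 = 0.01068 m³/s.
Cross-sectional area A = πD²/4 = π(0.03739)²/4 = 0.001098 m²; mean velocity V = Q/A = 0.01068/0.001098 = 9.725 m/s.
Reynolds number Re = ρVD/μ = 1022 · 9.725 · 0.03739 / 0.00107 = 3.473e+05.
Re > 4000 → turbulent; use the Moody-chart value f = 0.0258.
Total minor-loss coefficient ΣK = 3·0.17 = 0.51.
ΔP = [f·L/D + ΣK]·(ρV²/2) = [0.0258·17.78/0.03739 + 0.51]·(1022·9.725²/2) = [12.27 + 0.51]·4.833e+04 = 6.175e+05 Pa.
ΔP = 6.175e+05 Pa = 617.5 kPa.

ΔP ≈ 617.5 kPa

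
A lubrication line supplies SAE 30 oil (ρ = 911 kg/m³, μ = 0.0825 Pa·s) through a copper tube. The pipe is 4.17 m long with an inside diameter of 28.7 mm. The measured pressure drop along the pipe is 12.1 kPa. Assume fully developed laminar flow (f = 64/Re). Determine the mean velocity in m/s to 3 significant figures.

V ≈ 0.905 m/s

For laminar flow, f = 64/Re with Re = ρVD/μ, so Darcy-Weisbach reduces to ΔP = 32μLV/D². Solving for V: V = ΔP·D²/(32μL) = 1.21e+04·(0.0287)²/(32·0.0825·4.17) = 0.9053 m/s.
Check: Re = ρVD/μ = 911·0.9053·0.0287/0.0825 = 286.9 < 2300, so the laminar assumption holds.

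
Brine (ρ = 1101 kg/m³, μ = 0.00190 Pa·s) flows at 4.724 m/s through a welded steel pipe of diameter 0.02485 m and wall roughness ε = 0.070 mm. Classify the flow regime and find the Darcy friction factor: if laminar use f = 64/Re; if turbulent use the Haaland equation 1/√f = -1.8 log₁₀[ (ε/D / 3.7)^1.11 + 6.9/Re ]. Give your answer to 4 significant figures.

Re = ρVD/μ = 1101·4.724·0.02485/0.0019 = 6.803e+04.
Re > 4000 → turbulent. ε/D = 7e-05/0.02485 = 0.00282; Haaland: 1/√f = -1.8 log₁₀[0.000346 + 0.000101] = 6.029, so f = 0.02751.

f ≈ 0.02751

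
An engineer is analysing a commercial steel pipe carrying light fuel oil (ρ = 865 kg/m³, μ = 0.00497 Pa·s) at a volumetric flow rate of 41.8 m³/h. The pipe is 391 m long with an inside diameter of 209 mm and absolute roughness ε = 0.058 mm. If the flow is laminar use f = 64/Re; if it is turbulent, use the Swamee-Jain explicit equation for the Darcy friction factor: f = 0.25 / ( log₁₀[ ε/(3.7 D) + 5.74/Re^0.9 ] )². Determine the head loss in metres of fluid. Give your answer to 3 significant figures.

h_f ≈ 0.326 m

Q = 41.8 m³/h = 41.8/3600 = 0.01161 m³/s.
Cross-sectional area A = πD²/4 = π(0.209)²/4 = 0.03431 m²; mean velocity V = Q/A = 0.01161/0.03431 = 0.3384 m/s.
Reynolds number Re = ρVD/μ = 865 · 0.3384 · 0.209 / 0.00497 = 1.231e+04.
Re > 4000 → turbulent. Relative roughness ε/D = 5.8e-05/0.209 = 0.000278. Swamee-Jain: f = 0.25/(log₁₀[0.000278/3.7 + 5.74/1.231e+04^0.9])² = 0.25/(log₁₀[7.5e-05 + 0.0012])² = 0.25/(-2.896)² = 0.02981.
Darcy-Weisbach: ΔP = f(L/D)(ρV²/2) = 0.02981·(391/0.209)·(865·0.3384²/2) = 0.02981·1871·49.54 = 2763 Pa.
Head loss h_f = ΔP/(ρg) = 2763/(865·9.81) = 0.326 m.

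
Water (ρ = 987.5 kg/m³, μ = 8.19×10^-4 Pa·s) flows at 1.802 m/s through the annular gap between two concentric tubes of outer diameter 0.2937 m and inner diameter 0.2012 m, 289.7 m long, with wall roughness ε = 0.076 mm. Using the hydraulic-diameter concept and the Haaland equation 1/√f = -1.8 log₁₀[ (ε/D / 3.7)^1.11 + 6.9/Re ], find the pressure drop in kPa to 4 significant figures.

Hydraulic diameter D_h = 4A/P = D_o - D_i = 0.2937 - 0.2012 = 0.0925 m.
Re = ρVD_h/μ = 987.5·1.802·0.0925/0.000819 = 2.01e+05.
ε/D_h = 7.6e-05/0.0925 = 0.000822; Haaland gives 1/√f = -1.8 log₁₀[8.8e-05+3.43e-05] = 7.042, so f = 0.02016.
ΔP = f(L/D_h)(ρV²/2) = 0.02016·289.7/0.0925·1603 = 1.012e+05 Pa.
ΔP = 101.2 kPa.

ΔP ≈ 101.2 kPa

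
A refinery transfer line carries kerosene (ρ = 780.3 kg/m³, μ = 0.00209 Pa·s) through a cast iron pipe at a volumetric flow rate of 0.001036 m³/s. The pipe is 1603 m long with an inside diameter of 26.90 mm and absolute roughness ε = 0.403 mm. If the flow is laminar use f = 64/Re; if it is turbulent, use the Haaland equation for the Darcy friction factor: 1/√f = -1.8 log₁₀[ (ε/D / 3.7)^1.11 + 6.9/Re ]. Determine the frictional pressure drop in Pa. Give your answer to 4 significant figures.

Cross-sectional area A = πD²/4 = π(0.0269)²/4 = 0.0005683 m²; mean velocity V = Q/A = 0.001036/0.0005683 = 1.823 m/s.
Reynolds number Re = ρVD/μ = 780.3 · 1.823 · 0.0269 / 0.00209 = 1.831e+04.
Re > 4000 → turbulent. Relative roughness ε/D = 0.000403/0.0269 = 0.015. Haaland: 1/√f = -1.8 log₁₀[(0.015/3.7)^1.11 + 6.9/1.831e+04] = -1.8 log₁₀[0.00221 + 0.000377] = 4.657, so f = 0.0461.
Darcy-Weisbach: ΔP = f(L/D)(ρV²/2) = 0.0461·(1603/0.0269)·(780.3·1.823²/2) = 0.0461·5.959e+04·1296 = 3.562e+06 Pa.

ΔP ≈ 3562000 Pa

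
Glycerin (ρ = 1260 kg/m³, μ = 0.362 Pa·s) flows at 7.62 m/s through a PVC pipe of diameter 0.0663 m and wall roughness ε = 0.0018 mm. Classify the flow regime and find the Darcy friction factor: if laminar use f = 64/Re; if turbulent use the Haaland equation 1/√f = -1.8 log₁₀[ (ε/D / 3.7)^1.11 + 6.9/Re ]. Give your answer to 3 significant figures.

f ≈ 0.0364

Re = ρVD/μ = 1260·7.62·0.0663/0.362 = 1758.
Re < 2300 → laminar, so f = 64/Re = 0.0364 (roughness is irrelevant in laminar flow).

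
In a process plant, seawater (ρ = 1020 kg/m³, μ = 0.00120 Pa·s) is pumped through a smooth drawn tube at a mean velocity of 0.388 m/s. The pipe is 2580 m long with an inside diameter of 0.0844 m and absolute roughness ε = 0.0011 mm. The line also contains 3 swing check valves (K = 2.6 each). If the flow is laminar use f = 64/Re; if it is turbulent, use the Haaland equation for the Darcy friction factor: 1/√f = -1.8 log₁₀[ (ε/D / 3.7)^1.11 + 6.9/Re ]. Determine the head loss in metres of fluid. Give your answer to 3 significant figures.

h_f ≈ 5.63 m

Reynolds number Re = ρVD/μ = 1020 · 0.388 · 0.0844 / 0.0012 = 2.784e+04.
Re > 4000 → turbulent. Relative roughness ε/D = 1.1e-06/0.0844 = 1.3e-05. Haaland: 1/√f = -1.8 log₁₀[(1.3e-05/3.7)^1.11 + 6.9/2.784e+04] = -1.8 log₁₀[8.85e-07 + 0.000248] = 6.488, so f = 0.02376.
Total minor-loss coefficient ΣK = 3·2.6 = 7.8.
ΔP = [f·L/D + ΣK]·(ρV²/2) = [0.02376·2580/0.0844 + 7.8]·(1020·0.388²/2) = [726.3 + 7.8]·76.78 = 5.636e+04 Pa.
Head loss h_f = ΔP/(ρg) = 5.636e+04/(1020·9.81) = 5.63 m.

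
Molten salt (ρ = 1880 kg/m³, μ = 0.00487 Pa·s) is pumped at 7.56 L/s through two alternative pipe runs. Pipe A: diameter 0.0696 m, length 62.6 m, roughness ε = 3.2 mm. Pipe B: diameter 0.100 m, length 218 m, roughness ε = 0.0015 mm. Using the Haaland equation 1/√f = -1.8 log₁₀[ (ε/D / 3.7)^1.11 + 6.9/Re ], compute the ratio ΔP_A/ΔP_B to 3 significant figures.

Pipe A: V = Q/A = 0.00756/0.003805 = 1.987 m/s; Re = 5.339e+04; ε/D = 0.046; Haaland → f = 0.06945; ΔP_A = f(L/D)(ρV²/2) = 2.319e+05 Pa.
Pipe B: V = Q/A = 0.00756/0.007854 = 0.9626 m/s; Re = 3.716e+04; ε/D = 1.5e-05; Haaland → f = 0.0222; ΔP_B = f(L/D)(ρV²/2) = 4.215e+04 Pa.
ΔP_A/ΔP_B = 2.319e+05/4.215e+04 = 5.50.

ΔP_A/ΔP_B ≈ 5.50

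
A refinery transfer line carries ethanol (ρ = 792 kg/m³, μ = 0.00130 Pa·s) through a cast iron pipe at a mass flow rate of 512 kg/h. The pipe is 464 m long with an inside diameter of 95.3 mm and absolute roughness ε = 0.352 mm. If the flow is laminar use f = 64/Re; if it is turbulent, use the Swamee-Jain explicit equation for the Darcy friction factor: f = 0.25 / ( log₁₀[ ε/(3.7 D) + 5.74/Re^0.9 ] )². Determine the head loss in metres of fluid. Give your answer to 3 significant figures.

ṁ = 512 kg/h = 512/3600 = 0.1422 kg/s.
A = πD²/4 = π(0.0953)²/4 = 0.007133 m²; mean velocity V = ṁ/(ρA) = 0.1422/(792 · 0.007133) = 0.02517 m/s.
Reynolds number Re = ρVD/μ = 792 · 0.02517 · 0.0953 / 0.0013 = 1462.
Re < 2300 → laminar flow, so f = 64/Re = 64/1462 = 0.04379 (the turbulent correlation is not needed).
Darcy-Weisbach: ΔP = f(L/D)(ρV²/2) = 0.04379·(464/0.0953)·(792·0.02517²/2) = 0.04379·4869·0.251 = 53.5 Pa.
Head loss h_f = ΔP/(ρg) = 53.5/(792·9.81) = 0.00689 m.

h_f ≈ 0.00689 m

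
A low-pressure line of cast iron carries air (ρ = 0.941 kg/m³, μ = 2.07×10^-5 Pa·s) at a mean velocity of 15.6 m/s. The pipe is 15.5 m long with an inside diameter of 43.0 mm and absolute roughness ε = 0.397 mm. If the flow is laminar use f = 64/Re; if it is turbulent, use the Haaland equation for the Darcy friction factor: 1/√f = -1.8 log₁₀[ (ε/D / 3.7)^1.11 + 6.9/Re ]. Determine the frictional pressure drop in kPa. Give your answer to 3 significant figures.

ΔP ≈ 1.60 kPa

Reynolds number Re = ρVD/μ = 0.941 · 15.6 · 0.043 / 2.07e-05 = 3.049e+04.
Re > 4000 → turbulent. Relative roughness ε/D = 0.000397/0.043 = 0.00923. Haaland: 1/√f = -1.8 log₁₀[(0.00923/3.7)^1.11 + 6.9/3.049e+04] = -1.8 log₁₀[0.00129 + 0.000226] = 5.074, so f = 0.03884.
Darcy-Weisbach: ΔP = f(L/D)(ρV²/2) = 0.03884·(15.5/0.043)·(0.941·15.6²/2) = 0.03884·360.5·114.5 = 1603 Pa.
ΔP = 1603 Pa = 1.60 kPa.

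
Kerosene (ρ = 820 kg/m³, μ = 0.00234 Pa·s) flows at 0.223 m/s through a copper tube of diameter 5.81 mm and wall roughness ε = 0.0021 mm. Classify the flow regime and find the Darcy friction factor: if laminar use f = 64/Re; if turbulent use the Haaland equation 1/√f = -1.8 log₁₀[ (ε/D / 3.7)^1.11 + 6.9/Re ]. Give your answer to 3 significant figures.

f ≈ 0.141

Re = ρVD/μ = 820·0.223·0.00581/0.00234 = 454.
Re < 2300 → laminar, so f = 64/Re = 0.141 (roughness is irrelevant in laminar flow).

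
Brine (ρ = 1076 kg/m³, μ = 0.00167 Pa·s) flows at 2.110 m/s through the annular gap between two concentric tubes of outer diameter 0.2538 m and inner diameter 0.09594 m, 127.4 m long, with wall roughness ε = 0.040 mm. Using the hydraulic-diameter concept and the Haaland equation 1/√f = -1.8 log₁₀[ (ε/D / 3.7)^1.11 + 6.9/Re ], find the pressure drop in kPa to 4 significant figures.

Hydraulic diameter D_h = 4A/P = D_o - D_i = 0.2538 - 0.09594 = 0.1579 m.
Re = ρVD_h/μ = 1076·2.11·0.1579/0.00167 = 2.146e+05.
ε/D_h = 4e-05/0.1579 = 0.000253; Haaland gives 1/√f = -1.8 log₁₀[2.39e-05+3.22e-05] = 7.653, so f = 0.01707.
ΔP = f(L/D_h)(ρV²/2) = 0.01707·127.4/0.1579·2395 = 3.3e+04 Pa.
ΔP = 33.00 kPa.

ΔP ≈ 33.00 kPa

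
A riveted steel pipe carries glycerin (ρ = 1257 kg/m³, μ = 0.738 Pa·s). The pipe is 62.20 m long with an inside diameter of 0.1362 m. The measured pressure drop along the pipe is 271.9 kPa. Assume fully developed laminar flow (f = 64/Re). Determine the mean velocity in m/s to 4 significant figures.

V ≈ 3.434 m/s

For laminar flow, f = 64/Re with Re = ρVD/μ, so Darcy-Weisbach reduces to ΔP = 32μLV/D². Solving for V: V = ΔP·D²/(32μL) = 2.719e+05·(0.1362)²/(32·0.738·62.2) = 3.434 m/s.
Check: Re = ρVD/μ = 1257·3.434·0.1362/0.738 = 796.6 < 2300, so the laminar assumption holds.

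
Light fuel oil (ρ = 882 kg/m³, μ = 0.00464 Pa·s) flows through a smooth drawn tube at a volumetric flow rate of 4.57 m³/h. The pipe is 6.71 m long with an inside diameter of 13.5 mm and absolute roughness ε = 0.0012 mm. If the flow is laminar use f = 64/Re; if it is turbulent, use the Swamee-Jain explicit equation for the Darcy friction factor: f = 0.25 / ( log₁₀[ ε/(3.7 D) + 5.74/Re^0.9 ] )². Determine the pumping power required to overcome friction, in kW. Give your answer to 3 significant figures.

P ≈ 0.552 kW

Q = 4.57 m³/h = 4.57/3600 = 0.001269 m³/s.
Cross-sectional area A = πD²/4 = π(0.0135)²/4 = 0.0001431 m²; mean velocity V = Q/A = 0.001269/0.0001431 = 8.869 m/s.
Reynolds number Re = ρVD/μ = 882 · 8.869 · 0.0135 / 0.00464 = 2.276e+04.
Re > 4000 → turbulent. Relative roughness ε/D = 1.2e-06/0.0135 = 8.89e-05. Swamee-Jain: f = 0.25/(log₁₀[8.89e-05/3.7 + 5.74/2.276e+04^0.9])² = 0.25/(log₁₀[2.4e-05 + 0.000688])² = 0.25/(-3.148)² = 0.02523.
Darcy-Weisbach: ΔP = f(L/D)(ρV²/2) = 0.02523·(6.71/0.0135)·(882·8.869²/2) = 0.02523·497·3.469e+04 = 4.35e+05 Pa.
Pumping power P = QΔP = 0.001269·4.35e+05 = 552.2 W = 0.552 kW.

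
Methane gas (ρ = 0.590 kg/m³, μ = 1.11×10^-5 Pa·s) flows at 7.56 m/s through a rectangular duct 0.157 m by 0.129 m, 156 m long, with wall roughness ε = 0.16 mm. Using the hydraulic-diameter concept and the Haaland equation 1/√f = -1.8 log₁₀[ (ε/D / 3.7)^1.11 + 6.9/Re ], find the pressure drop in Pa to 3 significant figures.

Hydraulic diameter D_h = 4A/P = 4·(0.157·0.129)/(2·(0.157+0.129)) = 0.08101/0.572 = 0.1416 m.
Re = ρVD_h/μ = 0.59·7.56·0.1416/1.11e-05 = 5.691e+04.
ε/D_h = 0.00016/0.1416 = 0.00113; Haaland gives 1/√f = -1.8 log₁₀[0.000125+0.000121] = 6.494, so f = 0.02371.
ΔP = f(L/D_h)(ρV²/2) = 0.02371·156/0.1416·16.86 = 440.3 Pa.

ΔP ≈ 440 Pa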